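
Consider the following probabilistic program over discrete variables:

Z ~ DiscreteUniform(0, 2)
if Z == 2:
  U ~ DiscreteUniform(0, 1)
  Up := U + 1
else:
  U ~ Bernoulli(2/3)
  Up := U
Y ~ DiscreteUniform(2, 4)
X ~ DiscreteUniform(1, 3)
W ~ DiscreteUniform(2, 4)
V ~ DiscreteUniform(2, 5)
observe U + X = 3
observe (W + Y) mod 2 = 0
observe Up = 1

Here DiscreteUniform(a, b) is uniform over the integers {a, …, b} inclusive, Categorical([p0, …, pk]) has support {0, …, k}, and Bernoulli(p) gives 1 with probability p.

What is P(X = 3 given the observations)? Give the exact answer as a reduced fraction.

P(X = 3 | obs) = 3/11

Enumerate traces; 60 have nonzero weight after conditioning:
  (Z=0, U=1, Y=2, X=2, W=2, V=2) weight 1/486
  (Z=0, U=1, Y=2, X=2, W=2, V=3) weight 1/486
  (Z=0, U=1, Y=2, X=2, W=2, V=4) weight 1/486
  (Z=0, U=1, Y=2, X=2, W=2, V=5) weight 1/486
  (Z=0, U=1, Y=2, X=2, W=4, V=2) weight 1/486
  (Z=0, U=1, Y=2, X=2, W=4, V=3) weight 1/486
  (Z=0, U=1, Y=2, X=2, W=4, V=4) weight 1/486
  (Z=0, U=1, Y=2, X=2, W=4, V=5) weight 1/486
  (Z=2, U=0, Y=2, X=3, W=2, V=2) weight 1/648
  … 51 more
Group by X:
  weight(X=2) = 20/243
  weight(X=3) = 5/162
Total weight = 20/243 + 5/162 = 55/486
P(X=2 | obs) = 20/243 / 55/486 = 8/11
P(X=3 | obs) = 5/162 / 55/486 = 3/11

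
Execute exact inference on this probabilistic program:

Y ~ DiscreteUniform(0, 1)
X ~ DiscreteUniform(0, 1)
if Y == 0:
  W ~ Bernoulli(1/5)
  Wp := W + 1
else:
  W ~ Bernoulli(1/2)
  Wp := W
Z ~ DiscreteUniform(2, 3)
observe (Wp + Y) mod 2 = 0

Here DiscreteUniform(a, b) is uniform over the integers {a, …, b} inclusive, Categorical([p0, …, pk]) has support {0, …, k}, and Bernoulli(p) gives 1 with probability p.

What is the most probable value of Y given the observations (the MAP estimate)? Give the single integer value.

argmax_v P(Y = v | obs) = 1

Enumerate traces; 8 have nonzero weight after conditioning:
  (Y=0, X=0, W=1, Z=2) weight 1/40
  (Y=0, X=0, W=1, Z=3) weight 1/40
  (Y=0, X=1, W=1, Z=2) weight 1/40
  (Y=0, X=1, W=1, Z=3) weight 1/40
  (Y=1, X=0, W=1, Z=2) weight 1/16
  (Y=1, X=0, W=1, Z=3) weight 1/16
  (Y=1, X=1, W=1, Z=2) weight 1/16
  (Y=1, X=1, W=1, Z=3) weight 1/16
Group by Y:
  weight(Y=0) = 1/10
  weight(Y=1) = 1/4
Total weight = 1/10 + 1/4 = 7/20
P(Y=0 | obs) = 1/10 / 7/20 = 2/7
P(Y=1 | obs) = 1/4 / 7/20 = 5/7
argmax = 1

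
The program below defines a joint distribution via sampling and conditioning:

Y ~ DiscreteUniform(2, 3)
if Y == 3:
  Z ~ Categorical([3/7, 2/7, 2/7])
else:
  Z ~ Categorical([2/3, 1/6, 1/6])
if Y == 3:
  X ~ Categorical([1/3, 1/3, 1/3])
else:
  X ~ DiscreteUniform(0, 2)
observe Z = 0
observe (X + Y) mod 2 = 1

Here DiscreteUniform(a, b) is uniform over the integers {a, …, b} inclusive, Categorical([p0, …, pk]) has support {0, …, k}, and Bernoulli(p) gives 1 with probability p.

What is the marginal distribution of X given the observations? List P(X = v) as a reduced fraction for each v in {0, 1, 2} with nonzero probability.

P(X=0) = 9/32, P(X=1) = 7/16, P(X=2) = 9/32

Enumerate traces; 3 have nonzero weight after conditioning:
  (Y=2, Z=0, X=1) weight 1/9
  (Y=3, Z=0, X=0) weight 1/14
  (Y=3, Z=0, X=2) weight 1/14
Group by X:
  weight(X=0) = 1/14
  weight(X=1) = 1/9
  weight(X=2) = 1/14
Total weight = 1/14 + 1/9 + 1/14 = 16/63
P(X=0 | obs) = 1/14 / 16/63 = 9/32
P(X=1 | obs) = 1/9 / 16/63 = 7/16
P(X=2 | obs) = 1/14 / 16/63 = 9/32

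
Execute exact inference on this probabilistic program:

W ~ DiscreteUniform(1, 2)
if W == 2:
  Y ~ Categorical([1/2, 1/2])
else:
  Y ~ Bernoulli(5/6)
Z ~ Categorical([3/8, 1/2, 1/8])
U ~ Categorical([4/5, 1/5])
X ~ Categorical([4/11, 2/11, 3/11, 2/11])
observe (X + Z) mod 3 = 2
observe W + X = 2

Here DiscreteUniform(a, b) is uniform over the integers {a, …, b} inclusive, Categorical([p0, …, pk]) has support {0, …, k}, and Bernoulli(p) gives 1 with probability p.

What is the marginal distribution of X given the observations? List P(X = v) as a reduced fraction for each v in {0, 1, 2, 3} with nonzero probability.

Enumerate traces; 8 have nonzero weight after conditioning:
  (W=1, Y=0, Z=1, U=0, X=1) weight 1/165
  (W=1, Y=0, Z=1, U=1, X=1) weight 1/660
  (W=1, Y=1, Z=1, U=0, X=1) weight 1/33
  (W=1, Y=1, Z=1, U=1, X=1) weight 1/132
  (W=2, Y=0, Z=2, U=0, X=0) weight 1/110
  (W=2, Y=0, Z=2, U=1, X=0) weight 1/440
  (W=2, Y=1, Z=2, U=0, X=0) weight 1/110
  (W=2, Y=1, Z=2, U=1, X=0) weight 1/440
Group by X:
  weight(X=0) = 1/44
  weight(X=1) = 1/22
Total weight = 1/44 + 1/22 = 3/44
P(X=0 | obs) = 1/44 / 3/44 = 1/3
P(X=1 | obs) = 1/22 / 3/44 = 2/3

P(X=0) = 1/3, P(X=1) = 2/3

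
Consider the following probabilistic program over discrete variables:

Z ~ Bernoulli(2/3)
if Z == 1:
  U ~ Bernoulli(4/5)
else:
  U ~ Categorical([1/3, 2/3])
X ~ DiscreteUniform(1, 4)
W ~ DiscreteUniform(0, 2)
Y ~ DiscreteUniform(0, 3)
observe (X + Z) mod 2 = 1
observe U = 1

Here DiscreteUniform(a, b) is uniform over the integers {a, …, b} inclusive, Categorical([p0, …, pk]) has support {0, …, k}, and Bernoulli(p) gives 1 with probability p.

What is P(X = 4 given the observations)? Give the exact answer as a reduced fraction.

P(X = 4 | obs) = 6/17

Enumerate traces; 48 have nonzero weight after conditioning:
  (Z=0, U=1, X=1, W=0, Y=0) weight 1/216
  (Z=0, U=1, X=1, W=0, Y=1) weight 1/216
  (Z=0, U=1, X=1, W=0, Y=2) weight 1/216
  (Z=0, U=1, X=1, W=0, Y=3) weight 1/216
  (Z=0, U=1, X=1, W=1, Y=0) weight 1/216
  (Z=0, U=1, X=1, W=1, Y=1) weight 1/216
  (Z=0, U=1, X=1, W=1, Y=2) weight 1/216
  (Z=0, U=1, X=1, W=1, Y=3) weight 1/216
  (Z=0, U=1, X=3, W=0, Y=0) weight 1/216
  (Z=1, U=1, X=2, W=0, Y=0) weight 1/90
  … 38 more
Group by X:
  weight(X=1) = 1/18
  weight(X=2) = 2/15
  weight(X=3) = 1/18
  weight(X=4) = 2/15
Total weight = 1/18 + 2/15 + 1/18 + 2/15 = 17/45
P(X=1 | obs) = 1/18 / 17/45 = 5/34
P(X=2 | obs) = 2/15 / 17/45 = 6/17
P(X=3 | obs) = 1/18 / 17/45 = 5/34
P(X=4 | obs) = 2/15 / 17/45 = 6/17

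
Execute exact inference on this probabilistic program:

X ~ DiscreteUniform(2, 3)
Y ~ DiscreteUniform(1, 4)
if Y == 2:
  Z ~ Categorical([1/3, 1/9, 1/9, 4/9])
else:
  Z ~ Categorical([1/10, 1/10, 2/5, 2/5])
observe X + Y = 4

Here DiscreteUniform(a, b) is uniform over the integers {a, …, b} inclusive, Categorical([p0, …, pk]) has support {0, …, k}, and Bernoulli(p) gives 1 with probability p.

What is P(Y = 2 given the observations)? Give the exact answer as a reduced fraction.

Enumerate traces; 8 have nonzero weight after conditioning:
  (X=2, Y=2, Z=0) weight 1/24
  (X=2, Y=2, Z=1) weight 1/72
  (X=2, Y=2, Z=2) weight 1/72
  (X=2, Y=2, Z=3) weight 1/18
  (X=3, Y=1, Z=0) weight 1/80
  (X=3, Y=1, Z=1) weight 1/80
  (X=3, Y=1, Z=2) weight 1/20
  (X=3, Y=1, Z=3) weight 1/20
Group by Y:
  weight(Y=1) = 1/8
  weight(Y=2) = 1/8
Total weight = 1/8 + 1/8 = 1/4
P(Y=1 | obs) = 1/8 / 1/4 = 1/2
P(Y=2 | obs) = 1/8 / 1/4 = 1/2

P(Y = 2 | obs) = 1/2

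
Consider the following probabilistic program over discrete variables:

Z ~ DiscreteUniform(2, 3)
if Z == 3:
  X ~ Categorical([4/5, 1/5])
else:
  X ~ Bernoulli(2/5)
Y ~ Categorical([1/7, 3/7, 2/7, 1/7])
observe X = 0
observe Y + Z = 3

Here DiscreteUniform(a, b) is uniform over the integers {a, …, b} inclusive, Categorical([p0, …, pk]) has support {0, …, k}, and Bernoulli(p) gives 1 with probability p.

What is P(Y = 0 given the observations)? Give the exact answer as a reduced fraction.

P(Y = 0 | obs) = 4/13

Enumerate traces; 2 have nonzero weight after conditioning:
  (Z=2, X=0, Y=1) weight 9/70
  (Z=3, X=0, Y=0) weight 2/35
Group by Y:
  weight(Y=0) = 2/35
  weight(Y=1) = 9/70
Total weight = 2/35 + 9/70 = 13/70
P(Y=0 | obs) = 2/35 / 13/70 = 4/13
P(Y=1 | obs) = 9/70 / 13/70 = 9/13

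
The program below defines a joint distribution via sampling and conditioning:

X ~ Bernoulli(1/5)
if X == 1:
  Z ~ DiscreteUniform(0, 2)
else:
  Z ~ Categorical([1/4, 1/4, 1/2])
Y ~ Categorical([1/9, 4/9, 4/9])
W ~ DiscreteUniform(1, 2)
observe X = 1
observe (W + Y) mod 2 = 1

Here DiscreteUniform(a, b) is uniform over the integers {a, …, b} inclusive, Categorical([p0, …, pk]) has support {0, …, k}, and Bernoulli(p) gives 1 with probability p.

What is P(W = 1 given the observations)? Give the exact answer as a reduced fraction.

Enumerate traces; 9 have nonzero weight after conditioning:
  (X=1, Z=0, Y=0, W=1) weight 1/270
  (X=1, Z=0, Y=1, W=2) weight 2/135
  (X=1, Z=0, Y=2, W=1) weight 2/135
  (X=1, Z=1, Y=0, W=1) weight 1/270
  (X=1, Z=1, Y=1, W=2) weight 2/135
  (X=1, Z=1, Y=2, W=1) weight 2/135
  (X=1, Z=2, Y=0, W=1) weight 1/270
  (X=1, Z=2, Y=1, W=2) weight 2/135
  … 1 more
Group by W:
  weight(W=1) = 1/18
  weight(W=2) = 2/45
Total weight = 1/18 + 2/45 = 1/10
P(W=1 | obs) = 1/18 / 1/10 = 5/9
P(W=2 | obs) = 2/45 / 1/10 = 4/9

P(W = 1 | obs) = 5/9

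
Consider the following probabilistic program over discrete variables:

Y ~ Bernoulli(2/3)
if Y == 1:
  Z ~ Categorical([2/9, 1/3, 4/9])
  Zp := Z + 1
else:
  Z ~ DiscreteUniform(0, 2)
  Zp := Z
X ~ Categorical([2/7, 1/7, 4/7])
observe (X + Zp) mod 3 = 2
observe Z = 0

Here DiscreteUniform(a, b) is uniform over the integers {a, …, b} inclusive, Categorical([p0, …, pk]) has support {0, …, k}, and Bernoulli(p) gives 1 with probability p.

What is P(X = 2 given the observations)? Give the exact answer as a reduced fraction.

Enumerate traces; 2 have nonzero weight after conditioning:
  (Y=0, Z=0, X=2) weight 4/63
  (Y=1, Z=0, X=1) weight 4/189
Group by X:
  weight(X=1) = 4/189
  weight(X=2) = 4/63
Total weight = 4/189 + 4/63 = 16/189
P(X=1 | obs) = 4/189 / 16/189 = 1/4
P(X=2 | obs) = 4/63 / 16/189 = 3/4

P(X = 2 | obs) = 3/4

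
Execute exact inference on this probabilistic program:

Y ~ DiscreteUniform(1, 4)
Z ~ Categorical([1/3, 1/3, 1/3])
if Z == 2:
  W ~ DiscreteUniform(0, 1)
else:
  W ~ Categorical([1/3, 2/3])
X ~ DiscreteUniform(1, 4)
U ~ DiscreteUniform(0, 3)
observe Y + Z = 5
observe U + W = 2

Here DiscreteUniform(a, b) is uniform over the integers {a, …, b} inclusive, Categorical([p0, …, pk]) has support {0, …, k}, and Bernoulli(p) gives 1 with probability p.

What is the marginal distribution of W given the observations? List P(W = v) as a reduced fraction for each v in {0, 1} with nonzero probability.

P(W=0) = 5/12, P(W=1) = 7/12

Enumerate traces; 16 have nonzero weight after conditioning:
  (Y=3, Z=2, W=0, X=1, U=2) weight 1/384
  (Y=3, Z=2, W=0, X=2, U=2) weight 1/384
  (Y=3, Z=2, W=0, X=3, U=2) weight 1/384
  (Y=3, Z=2, W=0, X=4, U=2) weight 1/384
  (Y=3, Z=2, W=1, X=1, U=1) weight 1/384
  (Y=3, Z=2, W=1, X=2, U=1) weight 1/384
  (Y=3, Z=2, W=1, X=3, U=1) weight 1/384
  (Y=3, Z=2, W=1, X=4, U=1) weight 1/384
  … 8 more
Group by W:
  weight(W=0) = 5/288
  weight(W=1) = 7/288
Total weight = 5/288 + 7/288 = 1/24
P(W=0 | obs) = 5/288 / 1/24 = 5/12
P(W=1 | obs) = 7/288 / 1/24 = 7/12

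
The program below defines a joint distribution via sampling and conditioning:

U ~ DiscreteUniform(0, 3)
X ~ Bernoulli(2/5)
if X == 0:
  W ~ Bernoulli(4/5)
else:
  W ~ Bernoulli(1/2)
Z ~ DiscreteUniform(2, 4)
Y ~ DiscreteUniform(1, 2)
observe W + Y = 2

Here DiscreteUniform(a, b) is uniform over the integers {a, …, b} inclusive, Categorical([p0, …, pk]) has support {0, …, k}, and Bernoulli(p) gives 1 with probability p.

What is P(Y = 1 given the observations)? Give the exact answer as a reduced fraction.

P(Y = 1 | obs) = 17/25

Enumerate traces; 48 have nonzero weight after conditioning:
  (U=0, X=0, W=0, Z=2, Y=2) weight 1/200
  (U=0, X=0, W=0, Z=3, Y=2) weight 1/200
  (U=0, X=0, W=0, Z=4, Y=2) weight 1/200
  (U=0, X=0, W=1, Z=2, Y=1) weight 1/50
  (U=0, X=0, W=1, Z=3, Y=1) weight 1/50
  (U=0, X=0, W=1, Z=4, Y=1) weight 1/50
  (U=0, X=1, W=0, Z=2, Y=2) weight 1/120
  (U=0, X=1, W=0, Z=3, Y=2) weight 1/120
  … 40 more
Group by Y:
  weight(Y=1) = 17/50
  weight(Y=2) = 4/25
Total weight = 17/50 + 4/25 = 1/2
P(Y=1 | obs) = 17/50 / 1/2 = 17/25
P(Y=2 | obs) = 4/25 / 1/2 = 8/25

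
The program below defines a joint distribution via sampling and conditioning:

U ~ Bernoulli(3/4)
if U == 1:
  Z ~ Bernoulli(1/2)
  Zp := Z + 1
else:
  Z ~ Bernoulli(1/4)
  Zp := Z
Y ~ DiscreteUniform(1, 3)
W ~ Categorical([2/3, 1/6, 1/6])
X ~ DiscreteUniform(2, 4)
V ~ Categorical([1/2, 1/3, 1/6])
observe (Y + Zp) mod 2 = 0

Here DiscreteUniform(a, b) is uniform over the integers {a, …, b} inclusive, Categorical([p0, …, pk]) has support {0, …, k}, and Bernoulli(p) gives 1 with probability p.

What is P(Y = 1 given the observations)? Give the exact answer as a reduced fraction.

P(Y = 1 | obs) = 7/23

Enumerate traces; 162 have nonzero weight after conditioning:
  (U=0, Z=0, Y=2, W=0, X=2, V=0) weight 1/144
  (U=0, Z=0, Y=2, W=0, X=2, V=1) weight 1/216
  (U=0, Z=0, Y=2, W=0, X=2, V=2) weight 1/432
  (U=0, Z=0, Y=2, W=0, X=3, V=0) weight 1/144
  (U=0, Z=0, Y=2, W=0, X=3, V=1) weight 1/216
  (U=0, Z=0, Y=2, W=0, X=3, V=2) weight 1/432
  (U=0, Z=0, Y=2, W=0, X=4, V=0) weight 1/144
  (U=0, Z=0, Y=2, W=0, X=4, V=1) weight 1/216
  (U=0, Z=1, Y=1, W=0, X=2, V=0) weight 1/432
  (U=0, Z=1, Y=3, W=0, X=2, V=0) weight 1/432
  … 152 more
Group by Y:
  weight(Y=1) = 7/48
  weight(Y=2) = 3/16
  weight(Y=3) = 7/48
Total weight = 7/48 + 3/16 + 7/48 = 23/48
P(Y=1 | obs) = 7/48 / 23/48 = 7/23
P(Y=2 | obs) = 3/16 / 23/48 = 9/23
P(Y=3 | obs) = 7/48 / 23/48 = 7/23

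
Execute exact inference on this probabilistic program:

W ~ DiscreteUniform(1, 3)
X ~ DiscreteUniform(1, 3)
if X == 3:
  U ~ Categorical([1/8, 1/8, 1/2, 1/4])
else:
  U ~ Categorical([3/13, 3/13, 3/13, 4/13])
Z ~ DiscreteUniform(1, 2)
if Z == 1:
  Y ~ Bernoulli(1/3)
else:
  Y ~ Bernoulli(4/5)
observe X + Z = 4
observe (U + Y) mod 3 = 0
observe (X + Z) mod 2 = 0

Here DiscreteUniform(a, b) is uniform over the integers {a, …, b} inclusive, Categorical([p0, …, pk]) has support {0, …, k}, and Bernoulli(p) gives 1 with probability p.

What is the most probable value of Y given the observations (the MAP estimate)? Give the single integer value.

argmax_v P(Y = v | obs) = 0

Enumerate traces; 18 have nonzero weight after conditioning:
  (W=1, X=2, U=0, Z=2, Y=0) weight 1/390
  (W=1, X=2, U=2, Z=2, Y=1) weight 2/195
  (W=1, X=2, U=3, Z=2, Y=0) weight 2/585
  (W=1, X=3, U=0, Z=1, Y=0) weight 1/216
  (W=1, X=3, U=2, Z=1, Y=1) weight 1/108
  (W=1, X=3, U=3, Z=1, Y=0) weight 1/108
  (W=2, X=2, U=0, Z=2, Y=0) weight 1/390
  (W=2, X=2, U=2, Z=2, Y=1) weight 2/195
  … 10 more
Group by Y:
  weight(Y=0) = 31/520
  weight(Y=1) = 137/2340
Total weight = 31/520 + 137/2340 = 553/4680
P(Y=0 | obs) = 31/520 / 553/4680 = 279/553
P(Y=1 | obs) = 137/2340 / 553/4680 = 274/553
argmax = 0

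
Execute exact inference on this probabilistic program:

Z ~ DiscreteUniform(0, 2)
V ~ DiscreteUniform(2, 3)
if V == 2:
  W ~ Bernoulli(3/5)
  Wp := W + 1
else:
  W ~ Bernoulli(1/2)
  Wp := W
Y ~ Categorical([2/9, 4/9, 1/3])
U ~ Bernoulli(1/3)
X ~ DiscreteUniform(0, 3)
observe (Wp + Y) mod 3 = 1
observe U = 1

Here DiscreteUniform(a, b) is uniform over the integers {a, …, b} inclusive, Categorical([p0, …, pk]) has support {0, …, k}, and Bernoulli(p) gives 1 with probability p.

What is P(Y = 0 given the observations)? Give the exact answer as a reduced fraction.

P(Y = 0 | obs) = 9/28

Enumerate traces; 48 have nonzero weight after conditioning:
  (Z=0, V=2, W=0, Y=0, U=1, X=0) weight 1/810
  (Z=0, V=2, W=0, Y=0, U=1, X=1) weight 1/810
  (Z=0, V=2, W=0, Y=0, U=1, X=2) weight 1/810
  (Z=0, V=2, W=0, Y=0, U=1, X=3) weight 1/810
  (Z=0, V=2, W=1, Y=2, U=1, X=0) weight 1/360
  (Z=0, V=2, W=1, Y=2, U=1, X=1) weight 1/360
  (Z=0, V=2, W=1, Y=2, U=1, X=2) weight 1/360
  (Z=0, V=2, W=1, Y=2, U=1, X=3) weight 1/360
  (Z=0, V=3, W=0, Y=1, U=1, X=0) weight 1/324
  … 39 more
Group by Y:
  weight(Y=0) = 1/30
  weight(Y=1) = 1/27
  weight(Y=2) = 1/30
Total weight = 1/30 + 1/27 + 1/30 = 14/135
P(Y=0 | obs) = 1/30 / 14/135 = 9/28
P(Y=1 | obs) = 1/27 / 14/135 = 5/14
P(Y=2 | obs) = 1/30 / 14/135 = 9/28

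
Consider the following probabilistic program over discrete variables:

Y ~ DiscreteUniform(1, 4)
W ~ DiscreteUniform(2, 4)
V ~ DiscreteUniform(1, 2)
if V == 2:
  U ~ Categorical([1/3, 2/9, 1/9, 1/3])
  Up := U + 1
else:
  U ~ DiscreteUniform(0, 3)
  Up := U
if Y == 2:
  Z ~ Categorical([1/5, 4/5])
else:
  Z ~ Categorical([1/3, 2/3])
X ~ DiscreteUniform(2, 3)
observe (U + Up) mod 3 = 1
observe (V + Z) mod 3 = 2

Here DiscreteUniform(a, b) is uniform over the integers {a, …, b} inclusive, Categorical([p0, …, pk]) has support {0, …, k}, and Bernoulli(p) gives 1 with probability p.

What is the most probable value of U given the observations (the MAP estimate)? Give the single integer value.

argmax_v P(U = v | obs) = 2

Enumerate traces; 72 have nonzero weight after conditioning:
  (Y=1, W=2, V=1, U=2, Z=1, X=2) weight 1/288
  (Y=1, W=2, V=1, U=2, Z=1, X=3) weight 1/288
  (Y=1, W=2, V=2, U=0, Z=0, X=2) weight 1/432
  (Y=1, W=2, V=2, U=0, Z=0, X=3) weight 1/432
  (Y=1, W=2, V=2, U=3, Z=0, X=2) weight 1/432
  (Y=1, W=2, V=2, U=3, Z=0, X=3) weight 1/432
  (Y=1, W=3, V=1, U=2, Z=1, X=2) weight 1/288
  (Y=1, W=3, V=1, U=2, Z=1, X=3) weight 1/288
  … 64 more
Group by U:
  weight(U=0) = 1/20
  weight(U=2) = 7/80
  weight(U=3) = 1/20
Total weight = 1/20 + 7/80 + 1/20 = 3/16
P(U=0 | obs) = 1/20 / 3/16 = 4/15
P(U=2 | obs) = 7/80 / 3/16 = 7/15
P(U=3 | obs) = 1/20 / 3/16 = 4/15
argmax = 2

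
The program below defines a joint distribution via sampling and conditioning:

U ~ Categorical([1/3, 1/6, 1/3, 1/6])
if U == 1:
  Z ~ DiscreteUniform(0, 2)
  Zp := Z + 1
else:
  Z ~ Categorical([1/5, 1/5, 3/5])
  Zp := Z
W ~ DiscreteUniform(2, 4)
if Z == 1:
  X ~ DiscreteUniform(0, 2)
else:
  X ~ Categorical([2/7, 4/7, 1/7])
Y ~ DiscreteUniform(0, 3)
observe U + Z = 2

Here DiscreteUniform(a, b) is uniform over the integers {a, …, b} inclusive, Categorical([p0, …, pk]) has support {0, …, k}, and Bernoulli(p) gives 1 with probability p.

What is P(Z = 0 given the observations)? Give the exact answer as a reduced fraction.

P(Z = 0 | obs) = 6/29

Enumerate traces; 108 have nonzero weight after conditioning:
  (U=0, Z=2, W=2, X=0, Y=0) weight 1/210
  (U=0, Z=2, W=2, X=0, Y=1) weight 1/210
  (U=0, Z=2, W=2, X=0, Y=2) weight 1/210
  (U=0, Z=2, W=2, X=0, Y=3) weight 1/210
  (U=0, Z=2, W=2, X=1, Y=0) weight 1/105
  (U=0, Z=2, W=2, X=1, Y=1) weight 1/105
  (U=0, Z=2, W=2, X=1, Y=2) weight 1/105
  (U=0, Z=2, W=2, X=1, Y=3) weight 1/105
  (U=1, Z=1, W=2, X=0, Y=0) weight 1/648
  (U=2, Z=0, W=2, X=0, Y=0) weight 1/630
  … 98 more
Group by Z:
  weight(Z=0) = 1/15
  weight(Z=1) = 1/18
  weight(Z=2) = 1/5
Total weight = 1/15 + 1/18 + 1/5 = 29/90
P(Z=0 | obs) = 1/15 / 29/90 = 6/29
P(Z=1 | obs) = 1/18 / 29/90 = 5/29
P(Z=2 | obs) = 1/5 / 29/90 = 18/29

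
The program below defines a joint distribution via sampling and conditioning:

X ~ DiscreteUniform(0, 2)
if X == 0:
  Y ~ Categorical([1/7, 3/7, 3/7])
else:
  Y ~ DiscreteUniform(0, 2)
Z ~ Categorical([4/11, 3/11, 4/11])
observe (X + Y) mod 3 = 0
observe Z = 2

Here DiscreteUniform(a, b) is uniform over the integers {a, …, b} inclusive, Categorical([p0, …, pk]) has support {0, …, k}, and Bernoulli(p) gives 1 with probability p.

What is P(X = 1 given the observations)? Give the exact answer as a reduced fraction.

Enumerate traces; 3 have nonzero weight after conditioning:
  (X=0, Y=0, Z=2) weight 4/231
  (X=1, Y=2, Z=2) weight 4/99
  (X=2, Y=1, Z=2) weight 4/99
Group by X:
  weight(X=0) = 4/231
  weight(X=1) = 4/99
  weight(X=2) = 4/99
Total weight = 4/231 + 4/99 + 4/99 = 68/693
P(X=0 | obs) = 4/231 / 68/693 = 3/17
P(X=1 | obs) = 4/99 / 68/693 = 7/17
P(X=2 | obs) = 4/99 / 68/693 = 7/17

P(X = 1 | obs) = 7/17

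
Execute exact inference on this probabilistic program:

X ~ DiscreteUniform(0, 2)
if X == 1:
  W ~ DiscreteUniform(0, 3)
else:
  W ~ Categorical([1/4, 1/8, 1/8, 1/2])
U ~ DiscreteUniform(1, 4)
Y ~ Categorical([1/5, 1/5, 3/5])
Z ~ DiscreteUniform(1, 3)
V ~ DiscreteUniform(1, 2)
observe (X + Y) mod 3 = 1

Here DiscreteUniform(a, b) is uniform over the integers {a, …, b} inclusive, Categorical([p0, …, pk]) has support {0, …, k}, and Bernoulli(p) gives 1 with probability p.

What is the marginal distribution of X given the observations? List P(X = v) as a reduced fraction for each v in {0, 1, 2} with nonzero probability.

P(X=0) = 1/5, P(X=1) = 1/5, P(X=2) = 3/5

Enumerate traces; 288 have nonzero weight after conditioning:
  (X=0, W=0, U=1, Y=1, Z=1, V=1) weight 1/1440
  (X=0, W=0, U=1, Y=1, Z=1, V=2) weight 1/1440
  (X=0, W=0, U=1, Y=1, Z=2, V=1) weight 1/1440
  (X=0, W=0, U=1, Y=1, Z=2, V=2) weight 1/1440
  (X=0, W=0, U=1, Y=1, Z=3, V=1) weight 1/1440
  (X=0, W=0, U=1, Y=1, Z=3, V=2) weight 1/1440
  (X=0, W=0, U=2, Y=1, Z=1, V=1) weight 1/1440
  (X=0, W=0, U=2, Y=1, Z=1, V=2) weight 1/1440
  (X=1, W=0, U=1, Y=0, Z=1, V=1) weight 1/1440
  (X=2, W=0, U=1, Y=2, Z=1, V=1) weight 1/480
  … 278 more
Group by X:
  weight(X=0) = 1/15
  weight(X=1) = 1/15
  weight(X=2) = 1/5
Total weight = 1/15 + 1/15 + 1/5 = 1/3
P(X=0 | obs) = 1/15 / 1/3 = 1/5
P(X=1 | obs) = 1/15 / 1/3 = 1/5
P(X=2 | obs) = 1/5 / 1/3 = 3/5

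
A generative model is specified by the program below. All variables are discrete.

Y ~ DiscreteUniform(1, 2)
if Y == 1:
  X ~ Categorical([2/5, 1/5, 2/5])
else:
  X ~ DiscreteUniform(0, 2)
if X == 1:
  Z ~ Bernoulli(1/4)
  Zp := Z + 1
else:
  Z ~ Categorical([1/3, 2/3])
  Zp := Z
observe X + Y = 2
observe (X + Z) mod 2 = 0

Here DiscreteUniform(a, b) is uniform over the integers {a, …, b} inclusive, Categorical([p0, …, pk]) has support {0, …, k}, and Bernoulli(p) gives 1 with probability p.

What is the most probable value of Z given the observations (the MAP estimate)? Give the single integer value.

Enumerate traces; 2 have nonzero weight after conditioning:
  (Y=1, X=1, Z=1) weight 1/40
  (Y=2, X=0, Z=0) weight 1/18
Group by Z:
  weight(Z=0) = 1/18
  weight(Z=1) = 1/40
Total weight = 1/18 + 1/40 = 29/360
P(Z=0 | obs) = 1/18 / 29/360 = 20/29
P(Z=1 | obs) = 1/40 / 29/360 = 9/29
argmax = 0

argmax_v P(Z = v | obs) = 0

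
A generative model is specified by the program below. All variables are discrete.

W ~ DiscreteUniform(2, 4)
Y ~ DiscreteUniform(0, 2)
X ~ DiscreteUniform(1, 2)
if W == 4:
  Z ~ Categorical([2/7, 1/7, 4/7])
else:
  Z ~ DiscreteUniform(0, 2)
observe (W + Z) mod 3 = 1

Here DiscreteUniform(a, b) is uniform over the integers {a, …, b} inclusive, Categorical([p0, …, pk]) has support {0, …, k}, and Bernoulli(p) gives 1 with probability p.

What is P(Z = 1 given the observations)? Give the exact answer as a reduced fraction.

Enumerate traces; 18 have nonzero weight after conditioning:
  (W=2, Y=0, X=1, Z=2) weight 1/54
  (W=2, Y=0, X=2, Z=2) weight 1/54
  (W=2, Y=1, X=1, Z=2) weight 1/54
  (W=2, Y=1, X=2, Z=2) weight 1/54
  (W=2, Y=2, X=1, Z=2) weight 1/54
  (W=2, Y=2, X=2, Z=2) weight 1/54
  (W=3, Y=0, X=1, Z=1) weight 1/54
  (W=3, Y=0, X=2, Z=1) weight 1/54
  (W=4, Y=0, X=1, Z=0) weight 1/63
  … 9 more
Group by Z:
  weight(Z=0) = 2/21
  weight(Z=1) = 1/9
  weight(Z=2) = 1/9
Total weight = 2/21 + 1/9 + 1/9 = 20/63
P(Z=0 | obs) = 2/21 / 20/63 = 3/10
P(Z=1 | obs) = 1/9 / 20/63 = 7/20
P(Z=2 | obs) = 1/9 / 20/63 = 7/20

P(Z = 1 | obs) = 7/20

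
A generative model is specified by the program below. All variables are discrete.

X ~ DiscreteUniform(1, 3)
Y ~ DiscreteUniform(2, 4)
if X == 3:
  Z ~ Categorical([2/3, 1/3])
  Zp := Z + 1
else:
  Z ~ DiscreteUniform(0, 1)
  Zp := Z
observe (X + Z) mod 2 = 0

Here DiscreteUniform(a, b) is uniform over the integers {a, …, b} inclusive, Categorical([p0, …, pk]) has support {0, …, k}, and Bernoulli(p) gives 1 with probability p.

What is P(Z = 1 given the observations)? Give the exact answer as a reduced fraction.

P(Z = 1 | obs) = 5/8

Enumerate traces; 9 have nonzero weight after conditioning:
  (X=1, Y=2, Z=1) weight 1/18
  (X=1, Y=3, Z=1) weight 1/18
  (X=1, Y=4, Z=1) weight 1/18
  (X=2, Y=2, Z=0) weight 1/18
  (X=2, Y=3, Z=0) weight 1/18
  (X=2, Y=4, Z=0) weight 1/18
  (X=3, Y=2, Z=1) weight 1/27
  (X=3, Y=3, Z=1) weight 1/27
  … 1 more
Group by Z:
  weight(Z=0) = 1/6
  weight(Z=1) = 5/18
Total weight = 1/6 + 5/18 = 4/9
P(Z=0 | obs) = 1/6 / 4/9 = 3/8
P(Z=1 | obs) = 5/18 / 4/9 = 5/8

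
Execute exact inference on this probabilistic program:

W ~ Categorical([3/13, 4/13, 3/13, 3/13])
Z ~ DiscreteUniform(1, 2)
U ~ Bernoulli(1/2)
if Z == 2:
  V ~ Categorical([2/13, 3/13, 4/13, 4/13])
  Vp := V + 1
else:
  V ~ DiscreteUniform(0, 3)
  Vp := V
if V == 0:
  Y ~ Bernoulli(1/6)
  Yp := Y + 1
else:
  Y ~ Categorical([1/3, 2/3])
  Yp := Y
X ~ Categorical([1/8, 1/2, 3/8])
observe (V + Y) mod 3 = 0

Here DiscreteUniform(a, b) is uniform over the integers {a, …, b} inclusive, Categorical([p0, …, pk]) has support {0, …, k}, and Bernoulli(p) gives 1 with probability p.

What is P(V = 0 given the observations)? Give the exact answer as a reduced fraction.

P(V = 0 | obs) = 35/93

Enumerate traces; 144 have nonzero weight after conditioning:
  (W=0, Z=1, U=0, V=0, Y=0, X=0) weight 5/3328
  (W=0, Z=1, U=0, V=0, Y=0, X=1) weight 5/832
  (W=0, Z=1, U=0, V=0, Y=0, X=2) weight 15/3328
  (W=0, Z=1, U=0, V=2, Y=1, X=0) weight 1/832
  (W=0, Z=1, U=0, V=2, Y=1, X=1) weight 1/208
  (W=0, Z=1, U=0, V=2, Y=1, X=2) weight 3/832
  (W=0, Z=1, U=0, V=3, Y=0, X=0) weight 1/1664
  (W=0, Z=1, U=0, V=3, Y=0, X=1) weight 1/416
  … 136 more
Group by V:
  weight(V=0) = 35/208
  weight(V=2) = 29/156
  weight(V=3) = 29/312
Total weight = 35/208 + 29/156 + 29/312 = 93/208
P(V=0 | obs) = 35/208 / 93/208 = 35/93
P(V=2 | obs) = 29/156 / 93/208 = 116/279
P(V=3 | obs) = 29/312 / 93/208 = 58/279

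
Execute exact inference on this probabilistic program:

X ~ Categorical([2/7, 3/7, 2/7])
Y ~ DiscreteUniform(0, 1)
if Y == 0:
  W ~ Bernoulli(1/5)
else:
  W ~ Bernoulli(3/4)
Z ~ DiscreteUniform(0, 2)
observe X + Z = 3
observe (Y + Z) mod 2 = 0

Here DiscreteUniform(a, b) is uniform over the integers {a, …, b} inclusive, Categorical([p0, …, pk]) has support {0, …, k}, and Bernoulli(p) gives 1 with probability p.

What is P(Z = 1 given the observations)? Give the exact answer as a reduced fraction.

P(Z = 1 | obs) = 2/5

Enumerate traces; 4 have nonzero weight after conditioning:
  (X=1, Y=0, W=0, Z=2) weight 2/35
  (X=1, Y=0, W=1, Z=2) weight 1/70
  (X=2, Y=1, W=0, Z=1) weight 1/84
  (X=2, Y=1, W=1, Z=1) weight 1/28
Group by Z:
  weight(Z=1) = 1/21
  weight(Z=2) = 1/14
Total weight = 1/21 + 1/14 = 5/42
P(Z=1 | obs) = 1/21 / 5/42 = 2/5
P(Z=2 | obs) = 1/14 / 5/42 = 3/5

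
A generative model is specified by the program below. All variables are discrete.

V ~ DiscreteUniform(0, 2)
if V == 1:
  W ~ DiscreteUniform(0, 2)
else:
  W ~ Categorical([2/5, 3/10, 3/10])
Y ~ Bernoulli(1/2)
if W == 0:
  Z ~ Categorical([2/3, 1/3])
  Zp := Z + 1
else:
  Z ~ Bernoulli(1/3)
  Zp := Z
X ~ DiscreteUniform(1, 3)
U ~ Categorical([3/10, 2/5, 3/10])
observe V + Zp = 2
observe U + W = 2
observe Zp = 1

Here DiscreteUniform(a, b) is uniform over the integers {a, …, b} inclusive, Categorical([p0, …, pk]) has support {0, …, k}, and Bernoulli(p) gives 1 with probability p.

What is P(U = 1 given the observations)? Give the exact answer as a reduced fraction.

P(U = 1 | obs) = 4/13

Enumerate traces; 18 have nonzero weight after conditioning:
  (V=1, W=0, Y=0, Z=0, X=1, U=2) weight 1/270
  (V=1, W=0, Y=0, Z=0, X=2, U=2) weight 1/270
  (V=1, W=0, Y=0, Z=0, X=3, U=2) weight 1/270
  (V=1, W=0, Y=1, Z=0, X=1, U=2) weight 1/270
  (V=1, W=0, Y=1, Z=0, X=2, U=2) weight 1/270
  (V=1, W=0, Y=1, Z=0, X=3, U=2) weight 1/270
  (V=1, W=1, Y=0, Z=1, X=1, U=1) weight 1/405
  (V=1, W=1, Y=0, Z=1, X=2, U=1) weight 1/405
  (V=1, W=2, Y=0, Z=1, X=1, U=0) weight 1/540
  … 9 more
Group by U:
  weight(U=0) = 1/90
  weight(U=1) = 2/135
  weight(U=2) = 1/45
Total weight = 1/90 + 2/135 + 1/45 = 13/270
P(U=0 | obs) = 1/90 / 13/270 = 3/13
P(U=1 | obs) = 2/135 / 13/270 = 4/13
P(U=2 | obs) = 1/45 / 13/270 = 6/13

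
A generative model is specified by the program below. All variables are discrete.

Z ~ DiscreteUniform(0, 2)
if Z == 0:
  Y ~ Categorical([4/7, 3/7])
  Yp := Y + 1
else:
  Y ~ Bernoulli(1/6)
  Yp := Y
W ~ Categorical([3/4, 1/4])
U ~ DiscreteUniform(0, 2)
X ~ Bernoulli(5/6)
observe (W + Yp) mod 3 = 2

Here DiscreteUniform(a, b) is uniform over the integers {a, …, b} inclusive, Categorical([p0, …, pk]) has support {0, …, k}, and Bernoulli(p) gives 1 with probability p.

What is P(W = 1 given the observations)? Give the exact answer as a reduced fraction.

P(W = 1 | obs) = 19/46

Enumerate traces; 24 have nonzero weight after conditioning:
  (Z=0, Y=0, W=1, U=0, X=0) weight 1/378
  (Z=0, Y=0, W=1, U=0, X=1) weight 5/378
  (Z=0, Y=0, W=1, U=1, X=0) weight 1/378
  (Z=0, Y=0, W=1, U=1, X=1) weight 5/378
  (Z=0, Y=0, W=1, U=2, X=0) weight 1/378
  (Z=0, Y=0, W=1, U=2, X=1) weight 5/378
  (Z=0, Y=1, W=0, U=0, X=0) weight 1/168
  (Z=0, Y=1, W=0, U=0, X=1) weight 5/168
  … 16 more
Group by W:
  weight(W=0) = 3/28
  weight(W=1) = 19/252
Total weight = 3/28 + 19/252 = 23/126
P(W=0 | obs) = 3/28 / 23/126 = 27/46
P(W=1 | obs) = 19/252 / 23/126 = 19/46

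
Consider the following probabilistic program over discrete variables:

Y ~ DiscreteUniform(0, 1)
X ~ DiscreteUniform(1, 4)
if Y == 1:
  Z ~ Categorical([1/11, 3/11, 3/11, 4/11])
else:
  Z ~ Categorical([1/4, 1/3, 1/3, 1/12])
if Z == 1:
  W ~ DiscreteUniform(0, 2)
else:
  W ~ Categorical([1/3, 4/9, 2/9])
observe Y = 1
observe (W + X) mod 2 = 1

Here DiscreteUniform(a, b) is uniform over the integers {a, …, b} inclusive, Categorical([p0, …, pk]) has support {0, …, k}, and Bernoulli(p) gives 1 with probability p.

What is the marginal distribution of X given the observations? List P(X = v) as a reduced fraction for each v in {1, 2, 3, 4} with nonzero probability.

Enumerate traces; 24 have nonzero weight after conditioning:
  (Y=1, X=1, Z=0, W=0) weight 1/264
  (Y=1, X=1, Z=0, W=2) weight 1/396
  (Y=1, X=1, Z=1, W=0) weight 1/88
  (Y=1, X=1, Z=1, W=2) weight 1/88
  (Y=1, X=1, Z=2, W=0) weight 1/88
  (Y=1, X=1, Z=2, W=2) weight 1/132
  (Y=1, X=1, Z=3, W=0) weight 1/66
  (Y=1, X=1, Z=3, W=2) weight 1/99
  (Y=1, X=2, Z=0, W=1) weight 1/198
  (Y=1, X=3, Z=0, W=0) weight 1/264
  … 14 more
Group by X:
  weight(X=1) = 29/396
  weight(X=2) = 41/792
  weight(X=3) = 29/396
  weight(X=4) = 41/792
Total weight = 29/396 + 41/792 + 29/396 + 41/792 = 1/4
P(X=1 | obs) = 29/396 / 1/4 = 29/99
P(X=2 | obs) = 41/792 / 1/4 = 41/198
P(X=3 | obs) = 29/396 / 1/4 = 29/99
P(X=4 | obs) = 41/792 / 1/4 = 41/198

P(X=1) = 29/99, P(X=2) = 41/198, P(X=3) = 29/99, P(X=4) = 41/198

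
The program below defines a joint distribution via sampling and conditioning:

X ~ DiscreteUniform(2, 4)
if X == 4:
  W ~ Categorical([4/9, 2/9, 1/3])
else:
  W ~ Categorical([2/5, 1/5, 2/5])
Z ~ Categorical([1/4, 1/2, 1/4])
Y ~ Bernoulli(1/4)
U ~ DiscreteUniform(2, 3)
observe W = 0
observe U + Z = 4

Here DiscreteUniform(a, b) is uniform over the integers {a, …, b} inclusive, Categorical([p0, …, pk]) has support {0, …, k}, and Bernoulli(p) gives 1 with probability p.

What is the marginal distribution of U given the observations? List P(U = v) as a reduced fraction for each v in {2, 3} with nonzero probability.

Enumerate traces; 12 have nonzero weight after conditioning:
  (X=2, W=0, Z=1, Y=0, U=3) weight 1/40
  (X=2, W=0, Z=1, Y=1, U=3) weight 1/120
  (X=2, W=0, Z=2, Y=0, U=2) weight 1/80
  (X=2, W=0, Z=2, Y=1, U=2) weight 1/240
  (X=3, W=0, Z=1, Y=0, U=3) weight 1/40
  (X=3, W=0, Z=1, Y=1, U=3) weight 1/120
  (X=3, W=0, Z=2, Y=0, U=2) weight 1/80
  (X=3, W=0, Z=2, Y=1, U=2) weight 1/240
  … 4 more
Group by U:
  weight(U=2) = 7/135
  weight(U=3) = 14/135
Total weight = 7/135 + 14/135 = 7/45
P(U=2 | obs) = 7/135 / 7/45 = 1/3
P(U=3 | obs) = 14/135 / 7/45 = 2/3

P(U=2) = 1/3, P(U=3) = 2/3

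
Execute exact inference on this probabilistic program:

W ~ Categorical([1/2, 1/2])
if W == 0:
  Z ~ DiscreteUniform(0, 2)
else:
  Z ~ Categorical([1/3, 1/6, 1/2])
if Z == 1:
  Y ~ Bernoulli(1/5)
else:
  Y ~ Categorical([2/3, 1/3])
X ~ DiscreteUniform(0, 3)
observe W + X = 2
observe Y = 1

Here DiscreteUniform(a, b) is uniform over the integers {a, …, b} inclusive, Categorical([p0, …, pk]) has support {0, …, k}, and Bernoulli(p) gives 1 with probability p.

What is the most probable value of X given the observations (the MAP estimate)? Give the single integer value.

Enumerate traces; 6 have nonzero weight after conditioning:
  (W=0, Z=0, Y=1, X=2) weight 1/72
  (W=0, Z=1, Y=1, X=2) weight 1/120
  (W=0, Z=2, Y=1, X=2) weight 1/72
  (W=1, Z=0, Y=1, X=1) weight 1/72
  (W=1, Z=1, Y=1, X=1) weight 1/240
  (W=1, Z=2, Y=1, X=1) weight 1/48
Group by X:
  weight(X=1) = 7/180
  weight(X=2) = 13/360
Total weight = 7/180 + 13/360 = 3/40
P(X=1 | obs) = 7/180 / 3/40 = 14/27
P(X=2 | obs) = 13/360 / 3/40 = 13/27
argmax = 1

argmax_v P(X = v | obs) = 1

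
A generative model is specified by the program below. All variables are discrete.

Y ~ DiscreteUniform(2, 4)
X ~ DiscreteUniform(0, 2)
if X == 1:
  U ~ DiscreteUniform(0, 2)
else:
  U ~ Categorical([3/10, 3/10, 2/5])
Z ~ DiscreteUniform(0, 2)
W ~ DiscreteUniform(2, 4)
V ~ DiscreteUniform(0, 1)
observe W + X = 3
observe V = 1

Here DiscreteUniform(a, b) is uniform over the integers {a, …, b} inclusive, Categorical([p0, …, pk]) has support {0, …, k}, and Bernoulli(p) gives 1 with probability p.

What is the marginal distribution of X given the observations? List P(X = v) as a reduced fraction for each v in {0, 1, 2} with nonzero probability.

Enumerate traces; 54 have nonzero weight after conditioning:
  (Y=2, X=0, U=0, Z=0, W=3, V=1) weight 1/540
  (Y=2, X=0, U=0, Z=1, W=3, V=1) weight 1/540
  (Y=2, X=0, U=0, Z=2, W=3, V=1) weight 1/540
  (Y=2, X=0, U=1, Z=0, W=3, V=1) weight 1/540
  (Y=2, X=0, U=1, Z=1, W=3, V=1) weight 1/540
  (Y=2, X=0, U=1, Z=2, W=3, V=1) weight 1/540
  (Y=2, X=0, U=2, Z=0, W=3, V=1) weight 1/405
  (Y=2, X=0, U=2, Z=1, W=3, V=1) weight 1/405
  (Y=2, X=1, U=0, Z=0, W=2, V=1) weight 1/486
  … 45 more
Group by X:
  weight(X=0) = 1/18
  weight(X=1) = 1/18
Total weight = 1/18 + 1/18 = 1/9
P(X=0 | obs) = 1/18 / 1/9 = 1/2
P(X=1 | obs) = 1/18 / 1/9 = 1/2

P(X=0) = 1/2, P(X=1) = 1/2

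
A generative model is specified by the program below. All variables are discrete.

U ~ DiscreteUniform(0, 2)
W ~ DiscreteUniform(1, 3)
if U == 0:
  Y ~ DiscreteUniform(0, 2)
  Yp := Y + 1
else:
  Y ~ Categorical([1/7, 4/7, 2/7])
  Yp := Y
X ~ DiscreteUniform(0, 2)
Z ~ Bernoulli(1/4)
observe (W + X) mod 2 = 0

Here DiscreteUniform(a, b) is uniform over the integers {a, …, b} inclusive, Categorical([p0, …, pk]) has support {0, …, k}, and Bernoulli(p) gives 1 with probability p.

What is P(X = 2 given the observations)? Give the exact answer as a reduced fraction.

P(X = 2 | obs) = 1/4

Enumerate traces; 72 have nonzero weight after conditioning:
  (U=0, W=1, Y=0, X=1, Z=0) weight 1/108
  (U=0, W=1, Y=0, X=1, Z=1) weight 1/324
  (U=0, W=1, Y=1, X=1, Z=0) weight 1/108
  (U=0, W=1, Y=1, X=1, Z=1) weight 1/324
  (U=0, W=1, Y=2, X=1, Z=0) weight 1/108
  (U=0, W=1, Y=2, X=1, Z=1) weight 1/324
  (U=0, W=2, Y=0, X=0, Z=0) weight 1/108
  (U=0, W=2, Y=0, X=0, Z=1) weight 1/324
  (U=0, W=2, Y=0, X=2, Z=0) weight 1/108
  … 63 more
Group by X:
  weight(X=0) = 1/9
  weight(X=1) = 2/9
  weight(X=2) = 1/9
Total weight = 1/9 + 2/9 + 1/9 = 4/9
P(X=0 | obs) = 1/9 / 4/9 = 1/4
P(X=1 | obs) = 2/9 / 4/9 = 1/2
P(X=2 | obs) = 1/9 / 4/9 = 1/4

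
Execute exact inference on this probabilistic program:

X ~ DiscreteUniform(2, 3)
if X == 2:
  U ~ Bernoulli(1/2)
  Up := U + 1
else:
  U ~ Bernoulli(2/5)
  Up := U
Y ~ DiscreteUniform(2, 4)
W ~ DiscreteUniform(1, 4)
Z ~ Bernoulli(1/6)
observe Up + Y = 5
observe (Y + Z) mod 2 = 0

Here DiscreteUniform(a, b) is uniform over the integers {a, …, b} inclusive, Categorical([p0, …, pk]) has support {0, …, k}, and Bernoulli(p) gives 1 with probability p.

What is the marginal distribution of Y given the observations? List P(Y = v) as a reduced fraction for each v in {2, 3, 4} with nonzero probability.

P(Y=3) = 1/10, P(Y=4) = 9/10

Enumerate traces; 12 have nonzero weight after conditioning:
  (X=2, U=0, Y=4, W=1, Z=0) weight 5/288
  (X=2, U=0, Y=4, W=2, Z=0) weight 5/288
  (X=2, U=0, Y=4, W=3, Z=0) weight 5/288
  (X=2, U=0, Y=4, W=4, Z=0) weight 5/288
  (X=2, U=1, Y=3, W=1, Z=1) weight 1/288
  (X=2, U=1, Y=3, W=2, Z=1) weight 1/288
  (X=2, U=1, Y=3, W=3, Z=1) weight 1/288
  (X=2, U=1, Y=3, W=4, Z=1) weight 1/288
  … 4 more
Group by Y:
  weight(Y=3) = 1/72
  weight(Y=4) = 1/8
Total weight = 1/72 + 1/8 = 5/36
P(Y=3 | obs) = 1/72 / 5/36 = 1/10
P(Y=4 | obs) = 1/8 / 5/36 = 9/10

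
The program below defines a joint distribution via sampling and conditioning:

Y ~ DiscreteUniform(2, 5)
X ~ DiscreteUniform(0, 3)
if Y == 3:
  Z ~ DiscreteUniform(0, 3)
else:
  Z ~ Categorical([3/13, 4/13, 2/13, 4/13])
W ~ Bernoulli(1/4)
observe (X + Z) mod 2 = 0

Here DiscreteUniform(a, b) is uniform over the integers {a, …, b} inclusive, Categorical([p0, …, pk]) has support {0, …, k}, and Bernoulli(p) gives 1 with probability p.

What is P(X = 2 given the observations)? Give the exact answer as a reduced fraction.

P(X = 2 | obs) = 43/208

Enumerate traces; 64 have nonzero weight after conditioning:
  (Y=2, X=0, Z=0, W=0) weight 9/832
  (Y=2, X=0, Z=0, W=1) weight 3/832
  (Y=2, X=0, Z=2, W=0) weight 3/416
  (Y=2, X=0, Z=2, W=1) weight 1/416
  (Y=2, X=1, Z=1, W=0) weight 3/208
  (Y=2, X=1, Z=1, W=1) weight 1/208
  (Y=2, X=1, Z=3, W=0) weight 3/208
  (Y=2, X=1, Z=3, W=1) weight 1/208
  (Y=2, X=2, Z=0, W=0) weight 9/832
  (Y=2, X=3, Z=1, W=0) weight 3/208
  … 54 more
Group by X:
  weight(X=0) = 43/416
  weight(X=1) = 61/416
  weight(X=2) = 43/416
  weight(X=3) = 61/416
Total weight = 43/416 + 61/416 + 43/416 + 61/416 = 1/2
P(X=0 | obs) = 43/416 / 1/2 = 43/208
P(X=1 | obs) = 61/416 / 1/2 = 61/208
P(X=2 | obs) = 43/416 / 1/2 = 43/208
P(X=3 | obs) = 61/416 / 1/2 = 61/208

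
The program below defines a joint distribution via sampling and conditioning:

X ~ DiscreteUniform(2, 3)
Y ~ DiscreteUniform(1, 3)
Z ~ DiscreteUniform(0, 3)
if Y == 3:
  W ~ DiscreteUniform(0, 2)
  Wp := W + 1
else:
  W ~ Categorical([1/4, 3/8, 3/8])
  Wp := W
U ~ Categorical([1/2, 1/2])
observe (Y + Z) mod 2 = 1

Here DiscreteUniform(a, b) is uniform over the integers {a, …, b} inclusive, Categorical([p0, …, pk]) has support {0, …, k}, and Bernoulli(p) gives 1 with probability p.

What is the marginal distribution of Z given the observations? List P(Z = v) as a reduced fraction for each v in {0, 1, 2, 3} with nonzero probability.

P(Z=0) = 1/3, P(Z=1) = 1/6, P(Z=2) = 1/3, P(Z=3) = 1/6

Enumerate traces; 72 have nonzero weight after conditioning:
  (X=2, Y=1, Z=0, W=0, U=0) weight 1/192
  (X=2, Y=1, Z=0, W=0, U=1) weight 1/192
  (X=2, Y=1, Z=0, W=1, U=0) weight 1/128
  (X=2, Y=1, Z=0, W=1, U=1) weight 1/128
  (X=2, Y=1, Z=0, W=2, U=0) weight 1/128
  (X=2, Y=1, Z=0, W=2, U=1) weight 1/128
  (X=2, Y=1, Z=2, W=0, U=0) weight 1/192
  (X=2, Y=1, Z=2, W=0, U=1) weight 1/192
  (X=2, Y=2, Z=1, W=0, U=0) weight 1/192
  (X=2, Y=2, Z=3, W=0, U=0) weight 1/192
  … 62 more
Group by Z:
  weight(Z=0) = 1/6
  weight(Z=1) = 1/12
  weight(Z=2) = 1/6
  weight(Z=3) = 1/12
Total weight = 1/6 + 1/12 + 1/6 + 1/12 = 1/2
P(Z=0 | obs) = 1/6 / 1/2 = 1/3
P(Z=1 | obs) = 1/12 / 1/2 = 1/6
P(Z=2 | obs) = 1/6 / 1/2 = 1/3
P(Z=3 | obs) = 1/12 / 1/2 = 1/6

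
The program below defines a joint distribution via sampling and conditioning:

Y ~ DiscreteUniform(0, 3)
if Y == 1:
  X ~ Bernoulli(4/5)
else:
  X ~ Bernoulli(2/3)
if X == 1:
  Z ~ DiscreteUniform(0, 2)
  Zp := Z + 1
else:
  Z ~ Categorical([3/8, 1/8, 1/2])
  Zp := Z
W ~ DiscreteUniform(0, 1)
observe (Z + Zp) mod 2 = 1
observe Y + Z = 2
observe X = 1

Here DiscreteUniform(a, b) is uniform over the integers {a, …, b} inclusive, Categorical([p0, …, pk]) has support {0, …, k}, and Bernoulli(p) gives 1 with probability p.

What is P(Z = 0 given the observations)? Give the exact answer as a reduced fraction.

P(Z = 0 | obs) = 5/16

Enumerate traces; 6 have nonzero weight after conditioning:
  (Y=0, X=1, Z=2, W=0) weight 1/36
  (Y=0, X=1, Z=2, W=1) weight 1/36
  (Y=1, X=1, Z=1, W=0) weight 1/30
  (Y=1, X=1, Z=1, W=1) weight 1/30
  (Y=2, X=1, Z=0, W=0) weight 1/36
  (Y=2, X=1, Z=0, W=1) weight 1/36
Group by Z:
  weight(Z=0) = 1/18
  weight(Z=1) = 1/15
  weight(Z=2) = 1/18
Total weight = 1/18 + 1/15 + 1/18 = 8/45
P(Z=0 | obs) = 1/18 / 8/45 = 5/16
P(Z=1 | obs) = 1/15 / 8/45 = 3/8
P(Z=2 | obs) = 1/18 / 8/45 = 5/16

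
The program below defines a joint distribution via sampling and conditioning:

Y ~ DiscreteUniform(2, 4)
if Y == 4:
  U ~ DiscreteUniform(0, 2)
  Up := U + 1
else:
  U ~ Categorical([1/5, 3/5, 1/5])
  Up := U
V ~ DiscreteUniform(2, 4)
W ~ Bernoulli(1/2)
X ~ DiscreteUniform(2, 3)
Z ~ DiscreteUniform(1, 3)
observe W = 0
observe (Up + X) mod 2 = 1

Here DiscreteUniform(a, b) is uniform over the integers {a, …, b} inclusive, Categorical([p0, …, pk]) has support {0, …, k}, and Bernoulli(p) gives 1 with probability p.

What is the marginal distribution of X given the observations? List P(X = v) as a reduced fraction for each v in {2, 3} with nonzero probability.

Enumerate traces; 81 have nonzero weight after conditioning:
  (Y=2, U=0, V=2, W=0, X=3, Z=1) weight 1/540
  (Y=2, U=0, V=2, W=0, X=3, Z=2) weight 1/540
  (Y=2, U=0, V=2, W=0, X=3, Z=3) weight 1/540
  (Y=2, U=0, V=3, W=0, X=3, Z=1) weight 1/540
  (Y=2, U=0, V=3, W=0, X=3, Z=2) weight 1/540
  (Y=2, U=0, V=3, W=0, X=3, Z=3) weight 1/540
  (Y=2, U=0, V=4, W=0, X=3, Z=1) weight 1/540
  (Y=2, U=0, V=4, W=0, X=3, Z=2) weight 1/540
  (Y=2, U=1, V=2, W=0, X=2, Z=1) weight 1/180
  … 72 more
Group by X:
  weight(X=2) = 7/45
  weight(X=3) = 17/180
Total weight = 7/45 + 17/180 = 1/4
P(X=2 | obs) = 7/45 / 1/4 = 28/45
P(X=3 | obs) = 17/180 / 1/4 = 17/45

P(X=2) = 28/45, P(X=3) = 17/45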